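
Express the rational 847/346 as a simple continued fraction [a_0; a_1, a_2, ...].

[2; 2, 4, 3, 3, 1, 2]

Run the Euclidean algorithm on 847 and 346; the successive quotients are the partial quotients a_0, a_1, ... (each step inverts the fractional part left over by the previous one):
  847 = 2*346 + 155, so a_0 = 2.
  346 = 2*155 + 36, so a_1 = 2.
  155 = 4*36 + 11, so a_2 = 4.
  36 = 3*11 + 3, so a_3 = 3.
  11 = 3*3 + 2, so a_4 = 3.
  3 = 1*2 + 1, so a_5 = 1.
  2 = 2*1 + 0, so a_6 = 2.
The remainder reaches 0 after 7 divisions, so the expansion has 7 partial quotients, read off in order.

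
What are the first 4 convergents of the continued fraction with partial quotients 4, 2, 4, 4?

Using the convergent recurrence p_i = a_i*p_{i-1} + p_{i-2}, q_i = a_i*q_{i-1} + q_{i-2} with p_{-2}=0, p_{-1}=1, q_{-2}=1, q_{-1}=0:
  i=0: a_0=4, p_0 = 4*1 + 0 = 4, q_0 = 4*0 + 1 = 1.
  i=1: a_1=2, p_1 = 2*4 + 1 = 9, q_1 = 2*1 + 0 = 2.
  i=2: a_2=4, p_2 = 4*9 + 4 = 40, q_2 = 4*2 + 1 = 9.
  i=3: a_3=4, p_3 = 4*40 + 9 = 169, q_3 = 4*9 + 2 = 38.

4/1, 9/2, 40/9, 169/38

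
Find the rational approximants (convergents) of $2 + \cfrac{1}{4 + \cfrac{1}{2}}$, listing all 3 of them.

2/1, 9/4, 20/9

Using the convergent recurrence p_i = a_i*p_{i-1} + p_{i-2}, q_i = a_i*q_{i-1} + q_{i-2} with p_{-2}=0, p_{-1}=1, q_{-2}=1, q_{-1}=0:
  i=0: a_0=2, p_0 = 2*1 + 0 = 2, q_0 = 2*0 + 1 = 1.
  i=1: a_1=4, p_1 = 4*2 + 1 = 9, q_1 = 4*1 + 0 = 4.
  i=2: a_2=2, p_2 = 2*9 + 2 = 20, q_2 = 2*4 + 1 = 9.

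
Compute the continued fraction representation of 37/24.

[1; 1, 1, 5, 2]

Run the Euclidean algorithm on 37 and 24; the successive quotients are the partial quotients a_0, a_1, ... (each step inverts the fractional part left over by the previous one):
  37 = 1*24 + 13, so a_0 = 1.
  24 = 1*13 + 11, so a_1 = 1.
  13 = 1*11 + 2, so a_2 = 1.
  11 = 5*2 + 1, so a_3 = 5.
  2 = 2*1 + 0, so a_4 = 2.
The remainder reaches 0 after 5 divisions, so the expansion has 5 partial quotients, read off in order.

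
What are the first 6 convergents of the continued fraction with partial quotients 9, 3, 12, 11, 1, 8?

Using the convergent recurrence p_i = a_i*p_{i-1} + p_{i-2}, q_i = a_i*q_{i-1} + q_{i-2} with p_{-2}=0, p_{-1}=1, q_{-2}=1, q_{-1}=0:
  i=0: a_0=9, p_0 = 9*1 + 0 = 9, q_0 = 9*0 + 1 = 1.
  i=1: a_1=3, p_1 = 3*9 + 1 = 28, q_1 = 3*1 + 0 = 3.
  i=2: a_2=12, p_2 = 12*28 + 9 = 345, q_2 = 12*3 + 1 = 37.
  i=3: a_3=11, p_3 = 11*345 + 28 = 3823, q_3 = 11*37 + 3 = 410.
  i=4: a_4=1, p_4 = 1*3823 + 345 = 4168, q_4 = 1*410 + 37 = 447.
  i=5: a_5=8, p_5 = 8*4168 + 3823 = 37167, q_5 = 8*447 + 410 = 3986.

9/1, 28/3, 345/37, 3823/410, 4168/447, 37167/3986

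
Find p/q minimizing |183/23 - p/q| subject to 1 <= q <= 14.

Expand x = 183/23 as a continued fraction with the Euclidean algorithm:
  183 = 7*23 + 22, so a_0 = 7.
  23 = 1*22 + 1, so a_1 = 1.
  22 = 22*1 + 0, so a_2 = 22.
so x = [7; 1, 22].
Convergents (p_i = a_i*p_{i-1} + p_{i-2}, q_i = a_i*q_{i-1} + q_{i-2} with p_{-2}=0, p_{-1}=1, q_{-2}=1, q_{-1}=0), until the denominator exceeds 14:
  i=0: a_0=7, p_0 = 7*1 + 0 = 7, q_0 = 7*0 + 1 = 1.
  i=1: a_1=1, p_1 = 1*7 + 1 = 8, q_1 = 1*1 + 0 = 1.
  i=2: a_2=22, p_2 = 22*8 + 7 = 183, q_2 = 22*1 + 1 = 23.
q_2 = 23 > 14, so the last convergent with denominator <= 14 is p_1/q_1 = 8/1.
The closest fraction with denominator <= 14 is either p_1/q_1 or the intermediate fraction (k*p_1 + p_0)/(k*q_1 + q_0) with the largest k >= 1 whose denominator stays <= 14; these approach x as k grows, and every other convergent or intermediate fraction in range is farther away.
Largest k: floor((14 - q_0)/q_1) = floor((14 - 1)/1) = 13.
That gives (13*8 + 7)/(13*1 + 1) = 111/14.
Compare the errors: |x - 8/1| = |183*1 - 8*23|/(23*1) = 1/23, and |x - 111/14| = |183*14 - 111*23|/(23*14) = 9/322.
Cross-multiplying, 9*23 = 207 < 322 = 1*322, so 9/322 is smaller: the intermediate fraction 111/14 is closer to x than 8/1.

111/14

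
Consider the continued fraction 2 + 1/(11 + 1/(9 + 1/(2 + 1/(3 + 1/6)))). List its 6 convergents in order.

Using the convergent recurrence p_i = a_i*p_{i-1} + p_{i-2}, q_i = a_i*q_{i-1} + q_{i-2} with p_{-2}=0, p_{-1}=1, q_{-2}=1, q_{-1}=0:
  i=0: a_0=2, p_0 = 2*1 + 0 = 2, q_0 = 2*0 + 1 = 1.
  i=1: a_1=11, p_1 = 11*2 + 1 = 23, q_1 = 11*1 + 0 = 11.
  i=2: a_2=9, p_2 = 9*23 + 2 = 209, q_2 = 9*11 + 1 = 100.
  i=3: a_3=2, p_3 = 2*209 + 23 = 441, q_3 = 2*100 + 11 = 211.
  i=4: a_4=3, p_4 = 3*441 + 209 = 1532, q_4 = 3*211 + 100 = 733.
  i=5: a_5=6, p_5 = 6*1532 + 441 = 9633, q_5 = 6*733 + 211 = 4609.

2/1, 23/11, 209/100, 441/211, 1532/733, 9633/4609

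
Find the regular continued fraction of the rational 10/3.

Run the Euclidean algorithm on 10 and 3; the successive quotients are the partial quotients a_0, a_1, ... (each step inverts the fractional part left over by the previous one):
  10 = 3*3 + 1, so a_0 = 3.
  3 = 3*1 + 0, so a_1 = 3.
The remainder reaches 0 after 2 divisions, so the expansion has 2 partial quotients, read off in order.

[3; 3]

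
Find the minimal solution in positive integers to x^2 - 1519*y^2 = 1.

First expand sqrt(1519) as a continued fraction. With x_i = (sqrt(1519) + m_i)/d_i and (m_0, d_0) = (0, 1): a_0 = floor(sqrt(1519)) = 38, since 38^2 = 1444 <= 1519 < 1521 = 39^2.
Iterate m_{i+1} = d_i*a_i - m_i, d_{i+1} = (1519 - m_{i+1}^2)/d_i, a_{i+1} = floor((a_0 + m_{i+1})/d_{i+1}):
  m_1 = 1*38 - 0 = 38, d_1 = (1519 - 38^2)/1 = 75/1 = 75, a_1 = floor((38 + 38)/75) = 1.
  m_2 = 75*1 - 38 = 37, d_2 = (1519 - 37^2)/75 = 150/75 = 2, a_2 = floor((38 + 37)/2) = 37.
  m_3 = 2*37 - 37 = 37, d_3 = (1519 - 37^2)/2 = 150/2 = 75, a_3 = floor((38 + 37)/75) = 1.
  m_4 = 75*1 - 37 = 38, d_4 = (1519 - 38^2)/75 = 75/75 = 1, a_4 = floor((38 + 38)/1) = 76.
  m_5 = 1*76 - 38 = 38, d_5 = (1519 - 38^2)/1 = 75/1 = 75: (m_5, d_5) = (m_1, d_1) = (38, 75), so from here the quotients repeat a_1, ..., a_4; the period length is 4.
So sqrt(1519) = [38; (1, 37, 1, 76)] with period length k = 4.
k is even, so the fundamental solution of x^2 - 1519y^2 = 1 is (p_{k-1}, q_{k-1}) = (p_3, q_3); compute convergents through index 3.
Convergents (p_i = a_i*p_{i-1} + p_{i-2}, q_i = a_i*q_{i-1} + q_{i-2} with p_{-2}=0, p_{-1}=1, q_{-2}=1, q_{-1}=0):
  i=0: a_0=38, p_0 = 38*1 + 0 = 38, q_0 = 38*0 + 1 = 1.
  i=1: a_1=1, p_1 = 1*38 + 1 = 39, q_1 = 1*1 + 0 = 1.
  i=2: a_2=37, p_2 = 37*39 + 38 = 1481, q_2 = 37*1 + 1 = 38.
  i=3: a_3=1, p_3 = 1*1481 + 39 = 1520, q_3 = 1*38 + 1 = 39.
Check: 1520^2 - 1519*39^2 = 2310400 - 2310399 = 1, so (x, y) = (1520, 39) solves the equation, and by the theorem it is the least positive solution.

(x, y) = (1520, 39)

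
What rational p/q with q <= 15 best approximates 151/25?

91/15

Expand x = 151/25 as a continued fraction with the Euclidean algorithm:
  151 = 6*25 + 1, so a_0 = 6.
  25 = 25*1 + 0, so a_1 = 25.
so x = [6; 25].
Convergents (p_i = a_i*p_{i-1} + p_{i-2}, q_i = a_i*q_{i-1} + q_{i-2} with p_{-2}=0, p_{-1}=1, q_{-2}=1, q_{-1}=0), until the denominator exceeds 15:
  i=0: a_0=6, p_0 = 6*1 + 0 = 6, q_0 = 6*0 + 1 = 1.
  i=1: a_1=25, p_1 = 25*6 + 1 = 151, q_1 = 25*1 + 0 = 25.
q_1 = 25 > 15, so the last convergent with denominator <= 15 is p_0/q_0 = 6/1.
The closest fraction with denominator <= 15 is either p_0/q_0 or the intermediate fraction (k*p_0 + p_{-1})/(k*q_0 + q_{-1}) with the largest k >= 1 whose denominator stays <= 15; these approach x as k grows, and every other convergent or intermediate fraction in range is farther away.
Largest k: floor((15 - q_{-1})/q_0) = floor((15 - 0)/1) = 15 (using the seeds p_{-1} = 1, q_{-1} = 0).
That gives (15*6 + 1)/(15*1 + 0) = 91/15.
Compare the errors: |x - 6/1| = |151*1 - 6*25|/(25*1) = 1/25, and |x - 91/15| = |151*15 - 91*25|/(25*15) = 10/375.
Cross-multiplying, 10*25 = 250 < 375 = 1*375, so 10/375 is smaller: the intermediate fraction 91/15 is closer to x than 6/1.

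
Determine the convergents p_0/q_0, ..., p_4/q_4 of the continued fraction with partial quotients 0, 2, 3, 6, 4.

0/1, 1/2, 3/7, 19/44, 79/183

Using the convergent recurrence p_i = a_i*p_{i-1} + p_{i-2}, q_i = a_i*q_{i-1} + q_{i-2} with p_{-2}=0, p_{-1}=1, q_{-2}=1, q_{-1}=0:
  i=0: a_0=0, p_0 = 0*1 + 0 = 0, q_0 = 0*0 + 1 = 1.
  i=1: a_1=2, p_1 = 2*0 + 1 = 1, q_1 = 2*1 + 0 = 2.
  i=2: a_2=3, p_2 = 3*1 + 0 = 3, q_2 = 3*2 + 1 = 7.
  i=3: a_3=6, p_3 = 6*3 + 1 = 19, q_3 = 6*7 + 2 = 44.
  i=4: a_4=4, p_4 = 4*19 + 3 = 79, q_4 = 4*44 + 7 = 183.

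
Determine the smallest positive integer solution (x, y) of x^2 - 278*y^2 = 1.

First expand sqrt(278) as a continued fraction. With x_i = (sqrt(278) + m_i)/d_i and (m_0, d_0) = (0, 1): a_0 = floor(sqrt(278)) = 16, since 16^2 = 256 <= 278 < 289 = 17^2.
Iterate m_{i+1} = d_i*a_i - m_i, d_{i+1} = (278 - m_{i+1}^2)/d_i, a_{i+1} = floor((a_0 + m_{i+1})/d_{i+1}):
  m_1 = 1*16 - 0 = 16, d_1 = (278 - 16^2)/1 = 22/1 = 22, a_1 = floor((16 + 16)/22) = 1.
  m_2 = 22*1 - 16 = 6, d_2 = (278 - 6^2)/22 = 242/22 = 11, a_2 = floor((16 + 6)/11) = 2.
  m_3 = 11*2 - 6 = 16, d_3 = (278 - 16^2)/11 = 22/11 = 2, a_3 = floor((16 + 16)/2) = 16.
  m_4 = 2*16 - 16 = 16, d_4 = (278 - 16^2)/2 = 22/2 = 11, a_4 = floor((16 + 16)/11) = 2.
  m_5 = 11*2 - 16 = 6, d_5 = (278 - 6^2)/11 = 242/11 = 22, a_5 = floor((16 + 6)/22) = 1.
  m_6 = 22*1 - 6 = 16, d_6 = (278 - 16^2)/22 = 22/22 = 1, a_6 = floor((16 + 16)/1) = 32.
  m_7 = 1*32 - 16 = 16, d_7 = (278 - 16^2)/1 = 22/1 = 22: (m_7, d_7) = (m_1, d_1) = (16, 22), so from here the quotients repeat a_1, ..., a_6; the period length is 6.
So sqrt(278) = [16; (1, 2, 16, 2, 1, 32)] with period length k = 6.
k is even, so the fundamental solution of x^2 - 278y^2 = 1 is (p_{k-1}, q_{k-1}) = (p_5, q_5); compute convergents through index 5.
Convergents (p_i = a_i*p_{i-1} + p_{i-2}, q_i = a_i*q_{i-1} + q_{i-2} with p_{-2}=0, p_{-1}=1, q_{-2}=1, q_{-1}=0):
  i=0: a_0=16, p_0 = 16*1 + 0 = 16, q_0 = 16*0 + 1 = 1.
  i=1: a_1=1, p_1 = 1*16 + 1 = 17, q_1 = 1*1 + 0 = 1.
  i=2: a_2=2, p_2 = 2*17 + 16 = 50, q_2 = 2*1 + 1 = 3.
  i=3: a_3=16, p_3 = 16*50 + 17 = 817, q_3 = 16*3 + 1 = 49.
  i=4: a_4=2, p_4 = 2*817 + 50 = 1684, q_4 = 2*49 + 3 = 101.
  i=5: a_5=1, p_5 = 1*1684 + 817 = 2501, q_5 = 1*101 + 49 = 150.
Check: 2501^2 - 278*150^2 = 6255001 - 6255000 = 1, so (x, y) = (2501, 150) solves the equation, and by the theorem it is the least positive solution.

(x, y) = (2501, 150)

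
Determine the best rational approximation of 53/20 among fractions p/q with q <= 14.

Expand x = 53/20 as a continued fraction with the Euclidean algorithm:
  53 = 2*20 + 13, so a_0 = 2.
  20 = 1*13 + 7, so a_1 = 1.
  13 = 1*7 + 6, so a_2 = 1.
  7 = 1*6 + 1, so a_3 = 1.
  6 = 6*1 + 0, so a_4 = 6.
so x = [2; 1, 1, 1, 6].
Convergents (p_i = a_i*p_{i-1} + p_{i-2}, q_i = a_i*q_{i-1} + q_{i-2} with p_{-2}=0, p_{-1}=1, q_{-2}=1, q_{-1}=0), until the denominator exceeds 14:
  i=0: a_0=2, p_0 = 2*1 + 0 = 2, q_0 = 2*0 + 1 = 1.
  i=1: a_1=1, p_1 = 1*2 + 1 = 3, q_1 = 1*1 + 0 = 1.
  i=2: a_2=1, p_2 = 1*3 + 2 = 5, q_2 = 1*1 + 1 = 2.
  i=3: a_3=1, p_3 = 1*5 + 3 = 8, q_3 = 1*2 + 1 = 3.
  i=4: a_4=6, p_4 = 6*8 + 5 = 53, q_4 = 6*3 + 2 = 20.
q_4 = 20 > 14, so the last convergent with denominator <= 14 is p_3/q_3 = 8/3.
The closest fraction with denominator <= 14 is either p_3/q_3 or the intermediate fraction (k*p_3 + p_2)/(k*q_3 + q_2) with the largest k >= 1 whose denominator stays <= 14; these approach x as k grows, and every other convergent or intermediate fraction in range is farther away.
Largest k: floor((14 - q_2)/q_3) = floor((14 - 2)/3) = 4.
That gives (4*8 + 5)/(4*3 + 2) = 37/14.
Compare the errors: |x - 8/3| = |53*3 - 8*20|/(20*3) = 1/60, and |x - 37/14| = |53*14 - 37*20|/(20*14) = 2/280.
Cross-multiplying, 2*60 = 120 < 280 = 1*280, so 2/280 is smaller: the intermediate fraction 37/14 is closer to x than 8/3.

37/14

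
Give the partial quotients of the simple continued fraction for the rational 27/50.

Run the Euclidean algorithm on 27 and 50; the successive quotients are the partial quotients a_0, a_1, ... (each step inverts the fractional part left over by the previous one):
  27 = 0*50 + 27, so a_0 = 0.
  50 = 1*27 + 23, so a_1 = 1.
  27 = 1*23 + 4, so a_2 = 1.
  23 = 5*4 + 3, so a_3 = 5.
  4 = 1*3 + 1, so a_4 = 1.
  3 = 3*1 + 0, so a_5 = 3.
The remainder reaches 0 after 6 divisions, so the expansion has 6 partial quotients, read off in order.

[0; 1, 1, 5, 1, 3]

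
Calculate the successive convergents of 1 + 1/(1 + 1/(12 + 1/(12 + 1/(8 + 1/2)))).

Using the convergent recurrence p_i = a_i*p_{i-1} + p_{i-2}, q_i = a_i*q_{i-1} + q_{i-2} with p_{-2}=0, p_{-1}=1, q_{-2}=1, q_{-1}=0:
  i=0: a_0=1, p_0 = 1*1 + 0 = 1, q_0 = 1*0 + 1 = 1.
  i=1: a_1=1, p_1 = 1*1 + 1 = 2, q_1 = 1*1 + 0 = 1.
  i=2: a_2=12, p_2 = 12*2 + 1 = 25, q_2 = 12*1 + 1 = 13.
  i=3: a_3=12, p_3 = 12*25 + 2 = 302, q_3 = 12*13 + 1 = 157.
  i=4: a_4=8, p_4 = 8*302 + 25 = 2441, q_4 = 8*157 + 13 = 1269.
  i=5: a_5=2, p_5 = 2*2441 + 302 = 5184, q_5 = 2*1269 + 157 = 2695.

1/1, 2/1, 25/13, 302/157, 2441/1269, 5184/2695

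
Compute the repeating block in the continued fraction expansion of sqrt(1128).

[33; (1, 1, 2, 2, 2, 1, 1, 66)]

Write x_i = (sqrt(1128) + m_i)/d_i with (m_0, d_0) = (0, 1). a_0 = floor(sqrt(1128)) = 33, since 33^2 = 1089 <= 1128 < 1156 = 34^2.
Iterate m_{i+1} = d_i*a_i - m_i, d_{i+1} = (1128 - m_{i+1}^2)/d_i, a_{i+1} = floor((a_0 + m_{i+1})/d_{i+1}):
  m_1 = 1*33 - 0 = 33, d_1 = (1128 - 33^2)/1 = 39/1 = 39, a_1 = floor((33 + 33)/39) = 1.
  m_2 = 39*1 - 33 = 6, d_2 = (1128 - 6^2)/39 = 1092/39 = 28, a_2 = floor((33 + 6)/28) = 1.
  m_3 = 28*1 - 6 = 22, d_3 = (1128 - 22^2)/28 = 644/28 = 23, a_3 = floor((33 + 22)/23) = 2.
  m_4 = 23*2 - 22 = 24, d_4 = (1128 - 24^2)/23 = 552/23 = 24, a_4 = floor((33 + 24)/24) = 2.
  m_5 = 24*2 - 24 = 24, d_5 = (1128 - 24^2)/24 = 552/24 = 23, a_5 = floor((33 + 24)/23) = 2.
  m_6 = 23*2 - 24 = 22, d_6 = (1128 - 22^2)/23 = 644/23 = 28, a_6 = floor((33 + 22)/28) = 1.
  m_7 = 28*1 - 22 = 6, d_7 = (1128 - 6^2)/28 = 1092/28 = 39, a_7 = floor((33 + 6)/39) = 1.
  m_8 = 39*1 - 6 = 33, d_8 = (1128 - 33^2)/39 = 39/39 = 1, a_8 = floor((33 + 33)/1) = 66.
  m_9 = 1*66 - 33 = 33, d_9 = (1128 - 33^2)/1 = 39/1 = 39: (m_9, d_9) = (m_1, d_1) = (33, 39), so from here the quotients repeat a_1, ..., a_8; the period length is 8.
Hence the expansion of sqrt(1128) is a_0 = 33 followed by the repeating block 1, 1, 2, 2, 2, 1, 1, 66 (period 8).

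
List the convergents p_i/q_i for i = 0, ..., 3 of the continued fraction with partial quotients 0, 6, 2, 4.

Using the convergent recurrence p_i = a_i*p_{i-1} + p_{i-2}, q_i = a_i*q_{i-1} + q_{i-2} with p_{-2}=0, p_{-1}=1, q_{-2}=1, q_{-1}=0:
  i=0: a_0=0, p_0 = 0*1 + 0 = 0, q_0 = 0*0 + 1 = 1.
  i=1: a_1=6, p_1 = 6*0 + 1 = 1, q_1 = 6*1 + 0 = 6.
  i=2: a_2=2, p_2 = 2*1 + 0 = 2, q_2 = 2*6 + 1 = 13.
  i=3: a_3=4, p_3 = 4*2 + 1 = 9, q_3 = 4*13 + 6 = 58.

0/1, 1/6, 2/13, 9/58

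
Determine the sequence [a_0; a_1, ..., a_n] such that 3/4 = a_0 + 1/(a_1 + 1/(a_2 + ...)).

[0; 1, 3]

Run the Euclidean algorithm on 3 and 4; the successive quotients are the partial quotients a_0, a_1, ... (each step inverts the fractional part left over by the previous one):
  3 = 0*4 + 3, so a_0 = 0.
  4 = 1*3 + 1, so a_1 = 1.
  3 = 3*1 + 0, so a_2 = 3.
The remainder reaches 0 after 3 divisions, so the expansion has 3 partial quotients, read off in order.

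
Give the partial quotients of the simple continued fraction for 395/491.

[0; 1, 4, 8, 1, 2, 1, 2]

Run the Euclidean algorithm on 395 and 491; the successive quotients are the partial quotients a_0, a_1, ... (each step inverts the fractional part left over by the previous one):
  395 = 0*491 + 395, so a_0 = 0.
  491 = 1*395 + 96, so a_1 = 1.
  395 = 4*96 + 11, so a_2 = 4.
  96 = 8*11 + 8, so a_3 = 8.
  11 = 1*8 + 3, so a_4 = 1.
  8 = 2*3 + 2, so a_5 = 2.
  3 = 1*2 + 1, so a_6 = 1.
  2 = 2*1 + 0, so a_7 = 2.
The remainder reaches 0 after 8 divisions, so the expansion has 8 partial quotients, read off in order.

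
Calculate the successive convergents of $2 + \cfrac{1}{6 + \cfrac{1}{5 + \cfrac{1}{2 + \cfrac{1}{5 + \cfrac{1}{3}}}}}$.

Using the convergent recurrence p_i = a_i*p_{i-1} + p_{i-2}, q_i = a_i*q_{i-1} + q_{i-2} with p_{-2}=0, p_{-1}=1, q_{-2}=1, q_{-1}=0:
  i=0: a_0=2, p_0 = 2*1 + 0 = 2, q_0 = 2*0 + 1 = 1.
  i=1: a_1=6, p_1 = 6*2 + 1 = 13, q_1 = 6*1 + 0 = 6.
  i=2: a_2=5, p_2 = 5*13 + 2 = 67, q_2 = 5*6 + 1 = 31.
  i=3: a_3=2, p_3 = 2*67 + 13 = 147, q_3 = 2*31 + 6 = 68.
  i=4: a_4=5, p_4 = 5*147 + 67 = 802, q_4 = 5*68 + 31 = 371.
  i=5: a_5=3, p_5 = 3*802 + 147 = 2553, q_5 = 3*371 + 68 = 1181.

2/1, 13/6, 67/31, 147/68, 802/371, 2553/1181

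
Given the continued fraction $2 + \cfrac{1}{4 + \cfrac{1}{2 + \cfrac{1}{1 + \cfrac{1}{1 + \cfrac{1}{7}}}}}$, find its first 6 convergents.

2/1, 9/4, 20/9, 29/13, 49/22, 372/167

Using the convergent recurrence p_i = a_i*p_{i-1} + p_{i-2}, q_i = a_i*q_{i-1} + q_{i-2} with p_{-2}=0, p_{-1}=1, q_{-2}=1, q_{-1}=0:
  i=0: a_0=2, p_0 = 2*1 + 0 = 2, q_0 = 2*0 + 1 = 1.
  i=1: a_1=4, p_1 = 4*2 + 1 = 9, q_1 = 4*1 + 0 = 4.
  i=2: a_2=2, p_2 = 2*9 + 2 = 20, q_2 = 2*4 + 1 = 9.
  i=3: a_3=1, p_3 = 1*20 + 9 = 29, q_3 = 1*9 + 4 = 13.
  i=4: a_4=1, p_4 = 1*29 + 20 = 49, q_4 = 1*13 + 9 = 22.
  i=5: a_5=7, p_5 = 7*49 + 29 = 372, q_5 = 7*22 + 13 = 167.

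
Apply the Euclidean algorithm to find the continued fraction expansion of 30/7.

[4; 3, 2]

Run the Euclidean algorithm on 30 and 7; the successive quotients are the partial quotients a_0, a_1, ... (each step inverts the fractional part left over by the previous one):
  30 = 4*7 + 2, so a_0 = 4.
  7 = 3*2 + 1, so a_1 = 3.
  2 = 2*1 + 0, so a_2 = 2.
The remainder reaches 0 after 3 divisions, so the expansion has 3 partial quotients, read off in order.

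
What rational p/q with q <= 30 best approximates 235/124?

36/19

Expand x = 235/124 as a continued fraction with the Euclidean algorithm:
  235 = 1*124 + 111, so a_0 = 1.
  124 = 1*111 + 13, so a_1 = 1.
  111 = 8*13 + 7, so a_2 = 8.
  13 = 1*7 + 6, so a_3 = 1.
  7 = 1*6 + 1, so a_4 = 1.
  6 = 6*1 + 0, so a_5 = 6.
so x = [1; 1, 8, 1, 1, 6].
Convergents (p_i = a_i*p_{i-1} + p_{i-2}, q_i = a_i*q_{i-1} + q_{i-2} with p_{-2}=0, p_{-1}=1, q_{-2}=1, q_{-1}=0), until the denominator exceeds 30:
  i=0: a_0=1, p_0 = 1*1 + 0 = 1, q_0 = 1*0 + 1 = 1.
  i=1: a_1=1, p_1 = 1*1 + 1 = 2, q_1 = 1*1 + 0 = 1.
  i=2: a_2=8, p_2 = 8*2 + 1 = 17, q_2 = 8*1 + 1 = 9.
  i=3: a_3=1, p_3 = 1*17 + 2 = 19, q_3 = 1*9 + 1 = 10.
  i=4: a_4=1, p_4 = 1*19 + 17 = 36, q_4 = 1*10 + 9 = 19.
  i=5: a_5=6, p_5 = 6*36 + 19 = 235, q_5 = 6*19 + 10 = 124.
q_5 = 124 > 30, so the last convergent with denominator <= 30 is p_4/q_4 = 36/19.
The closest fraction with denominator <= 30 is either p_4/q_4 or the intermediate fraction (k*p_4 + p_3)/(k*q_4 + q_3) with the largest k >= 1 whose denominator stays <= 30; these approach x as k grows, and every other convergent or intermediate fraction in range is farther away.
Largest k: floor((30 - q_3)/q_4) = floor((30 - 10)/19) = 1.
That gives (1*36 + 19)/(1*19 + 10) = 55/29.
Compare the errors: |x - 36/19| = |235*19 - 36*124|/(124*19) = 1/2356, and |x - 55/29| = |235*29 - 55*124|/(124*29) = 5/3596.
Cross-multiplying, 1*3596 = 3596 < 11780 = 5*2356, so 1/2356 is smaller: the convergent 36/19 is closer to x than 55/29.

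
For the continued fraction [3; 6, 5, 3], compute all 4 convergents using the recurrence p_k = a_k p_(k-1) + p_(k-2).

3/1, 19/6, 98/31, 313/99

Using the convergent recurrence p_i = a_i*p_{i-1} + p_{i-2}, q_i = a_i*q_{i-1} + q_{i-2} with p_{-2}=0, p_{-1}=1, q_{-2}=1, q_{-1}=0:
  i=0: a_0=3, p_0 = 3*1 + 0 = 3, q_0 = 3*0 + 1 = 1.
  i=1: a_1=6, p_1 = 6*3 + 1 = 19, q_1 = 6*1 + 0 = 6.
  i=2: a_2=5, p_2 = 5*19 + 3 = 98, q_2 = 5*6 + 1 = 31.
  i=3: a_3=3, p_3 = 3*98 + 19 = 313, q_3 = 3*31 + 6 = 99.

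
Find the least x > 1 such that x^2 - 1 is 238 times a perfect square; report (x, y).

First expand sqrt(238) as a continued fraction. With x_i = (sqrt(238) + m_i)/d_i and (m_0, d_0) = (0, 1): a_0 = floor(sqrt(238)) = 15, since 15^2 = 225 <= 238 < 256 = 16^2.
Iterate m_{i+1} = d_i*a_i - m_i, d_{i+1} = (238 - m_{i+1}^2)/d_i, a_{i+1} = floor((a_0 + m_{i+1})/d_{i+1}):
  m_1 = 1*15 - 0 = 15, d_1 = (238 - 15^2)/1 = 13/1 = 13, a_1 = floor((15 + 15)/13) = 2.
  m_2 = 13*2 - 15 = 11, d_2 = (238 - 11^2)/13 = 117/13 = 9, a_2 = floor((15 + 11)/9) = 2.
  m_3 = 9*2 - 11 = 7, d_3 = (238 - 7^2)/9 = 189/9 = 21, a_3 = floor((15 + 7)/21) = 1.
  m_4 = 21*1 - 7 = 14, d_4 = (238 - 14^2)/21 = 42/21 = 2, a_4 = floor((15 + 14)/2) = 14.
  m_5 = 2*14 - 14 = 14, d_5 = (238 - 14^2)/2 = 42/2 = 21, a_5 = floor((15 + 14)/21) = 1.
  m_6 = 21*1 - 14 = 7, d_6 = (238 - 7^2)/21 = 189/21 = 9, a_6 = floor((15 + 7)/9) = 2.
  m_7 = 9*2 - 7 = 11, d_7 = (238 - 11^2)/9 = 117/9 = 13, a_7 = floor((15 + 11)/13) = 2.
  m_8 = 13*2 - 11 = 15, d_8 = (238 - 15^2)/13 = 13/13 = 1, a_8 = floor((15 + 15)/1) = 30.
  m_9 = 1*30 - 15 = 15, d_9 = (238 - 15^2)/1 = 13/1 = 13: (m_9, d_9) = (m_1, d_1) = (15, 13), so from here the quotients repeat a_1, ..., a_8; the period length is 8.
So sqrt(238) = [15; (2, 2, 1, 14, 1, 2, 2, 30)] with period length k = 8.
k is even, so the fundamental solution of x^2 - 238y^2 = 1 is (p_{k-1}, q_{k-1}) = (p_7, q_7); compute convergents through index 7.
Convergents (p_i = a_i*p_{i-1} + p_{i-2}, q_i = a_i*q_{i-1} + q_{i-2} with p_{-2}=0, p_{-1}=1, q_{-2}=1, q_{-1}=0):
  i=0: a_0=15, p_0 = 15*1 + 0 = 15, q_0 = 15*0 + 1 = 1.
  i=1: a_1=2, p_1 = 2*15 + 1 = 31, q_1 = 2*1 + 0 = 2.
  i=2: a_2=2, p_2 = 2*31 + 15 = 77, q_2 = 2*2 + 1 = 5.
  i=3: a_3=1, p_3 = 1*77 + 31 = 108, q_3 = 1*5 + 2 = 7.
  i=4: a_4=14, p_4 = 14*108 + 77 = 1589, q_4 = 14*7 + 5 = 103.
  i=5: a_5=1, p_5 = 1*1589 + 108 = 1697, q_5 = 1*103 + 7 = 110.
  i=6: a_6=2, p_6 = 2*1697 + 1589 = 4983, q_6 = 2*110 + 103 = 323.
  i=7: a_7=2, p_7 = 2*4983 + 1697 = 11663, q_7 = 2*323 + 110 = 756.
Check: 11663^2 - 238*756^2 = 136025569 - 136025568 = 1, so (x, y) = (11663, 756) solves the equation, and by the theorem it is the least positive solution.

(x, y) = (11663, 756)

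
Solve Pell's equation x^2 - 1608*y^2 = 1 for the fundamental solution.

First expand sqrt(1608) as a continued fraction. With x_i = (sqrt(1608) + m_i)/d_i and (m_0, d_0) = (0, 1): a_0 = floor(sqrt(1608)) = 40, since 40^2 = 1600 <= 1608 < 1681 = 41^2.
Iterate m_{i+1} = d_i*a_i - m_i, d_{i+1} = (1608 - m_{i+1}^2)/d_i, a_{i+1} = floor((a_0 + m_{i+1})/d_{i+1}):
  m_1 = 1*40 - 0 = 40, d_1 = (1608 - 40^2)/1 = 8/1 = 8, a_1 = floor((40 + 40)/8) = 10.
  m_2 = 8*10 - 40 = 40, d_2 = (1608 - 40^2)/8 = 8/8 = 1, a_2 = floor((40 + 40)/1) = 80.
  m_3 = 1*80 - 40 = 40, d_3 = (1608 - 40^2)/1 = 8/1 = 8: (m_3, d_3) = (m_1, d_1) = (40, 8), so from here the quotients repeat a_1, a_2; the period length is 2.
So sqrt(1608) = [40; (10, 80)] with period length k = 2.
k is even, so the fundamental solution of x^2 - 1608y^2 = 1 is (p_{k-1}, q_{k-1}) = (p_1, q_1); compute convergents through index 1.
Convergents (p_i = a_i*p_{i-1} + p_{i-2}, q_i = a_i*q_{i-1} + q_{i-2} with p_{-2}=0, p_{-1}=1, q_{-2}=1, q_{-1}=0):
  i=0: a_0=40, p_0 = 40*1 + 0 = 40, q_0 = 40*0 + 1 = 1.
  i=1: a_1=10, p_1 = 10*40 + 1 = 401, q_1 = 10*1 + 0 = 10.
Check: 401^2 - 1608*10^2 = 160801 - 160800 = 1, so (x, y) = (401, 10) solves the equation, and by the theorem it is the least positive solution.

(x, y) = (401, 10)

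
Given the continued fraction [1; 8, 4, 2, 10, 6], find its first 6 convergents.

1/1, 9/8, 37/33, 83/74, 867/773, 5285/4712

Using the convergent recurrence p_i = a_i*p_{i-1} + p_{i-2}, q_i = a_i*q_{i-1} + q_{i-2} with p_{-2}=0, p_{-1}=1, q_{-2}=1, q_{-1}=0:
  i=0: a_0=1, p_0 = 1*1 + 0 = 1, q_0 = 1*0 + 1 = 1.
  i=1: a_1=8, p_1 = 8*1 + 1 = 9, q_1 = 8*1 + 0 = 8.
  i=2: a_2=4, p_2 = 4*9 + 1 = 37, q_2 = 4*8 + 1 = 33.
  i=3: a_3=2, p_3 = 2*37 + 9 = 83, q_3 = 2*33 + 8 = 74.
  i=4: a_4=10, p_4 = 10*83 + 37 = 867, q_4 = 10*74 + 33 = 773.
  i=5: a_5=6, p_5 = 6*867 + 83 = 5285, q_5 = 6*773 + 74 = 4712.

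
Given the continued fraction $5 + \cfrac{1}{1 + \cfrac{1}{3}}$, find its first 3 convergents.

5/1, 6/1, 23/4

Using the convergent recurrence p_i = a_i*p_{i-1} + p_{i-2}, q_i = a_i*q_{i-1} + q_{i-2} with p_{-2}=0, p_{-1}=1, q_{-2}=1, q_{-1}=0:
  i=0: a_0=5, p_0 = 5*1 + 0 = 5, q_0 = 5*0 + 1 = 1.
  i=1: a_1=1, p_1 = 1*5 + 1 = 6, q_1 = 1*1 + 0 = 1.
  i=2: a_2=3, p_2 = 3*6 + 5 = 23, q_2 = 3*1 + 1 = 4.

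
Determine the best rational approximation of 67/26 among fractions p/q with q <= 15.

18/7

Expand x = 67/26 as a continued fraction with the Euclidean algorithm:
  67 = 2*26 + 15, so a_0 = 2.
  26 = 1*15 + 11, so a_1 = 1.
  15 = 1*11 + 4, so a_2 = 1.
  11 = 2*4 + 3, so a_3 = 2.
  4 = 1*3 + 1, so a_4 = 1.
  3 = 3*1 + 0, so a_5 = 3.
so x = [2; 1, 1, 2, 1, 3].
Convergents (p_i = a_i*p_{i-1} + p_{i-2}, q_i = a_i*q_{i-1} + q_{i-2} with p_{-2}=0, p_{-1}=1, q_{-2}=1, q_{-1}=0), until the denominator exceeds 15:
  i=0: a_0=2, p_0 = 2*1 + 0 = 2, q_0 = 2*0 + 1 = 1.
  i=1: a_1=1, p_1 = 1*2 + 1 = 3, q_1 = 1*1 + 0 = 1.
  i=2: a_2=1, p_2 = 1*3 + 2 = 5, q_2 = 1*1 + 1 = 2.
  i=3: a_3=2, p_3 = 2*5 + 3 = 13, q_3 = 2*2 + 1 = 5.
  i=4: a_4=1, p_4 = 1*13 + 5 = 18, q_4 = 1*5 + 2 = 7.
  i=5: a_5=3, p_5 = 3*18 + 13 = 67, q_5 = 3*7 + 5 = 26.
q_5 = 26 > 15, so the last convergent with denominator <= 15 is p_4/q_4 = 18/7.
The closest fraction with denominator <= 15 is either p_4/q_4 or the intermediate fraction (k*p_4 + p_3)/(k*q_4 + q_3) with the largest k >= 1 whose denominator stays <= 15; these approach x as k grows, and every other convergent or intermediate fraction in range is farther away.
Largest k: floor((15 - q_3)/q_4) = floor((15 - 5)/7) = 1.
That gives (1*18 + 13)/(1*7 + 5) = 31/12.
Compare the errors: |x - 18/7| = |67*7 - 18*26|/(26*7) = 1/182, and |x - 31/12| = |67*12 - 31*26|/(26*12) = 2/312.
Cross-multiplying, 1*312 = 312 < 364 = 2*182, so 1/182 is smaller: the convergent 18/7 is closer to x than 31/12.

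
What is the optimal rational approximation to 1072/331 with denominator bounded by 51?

Expand x = 1072/331 as a continued fraction with the Euclidean algorithm:
  1072 = 3*331 + 79, so a_0 = 3.
  331 = 4*79 + 15, so a_1 = 4.
  79 = 5*15 + 4, so a_2 = 5.
  15 = 3*4 + 3, so a_3 = 3.
  4 = 1*3 + 1, so a_4 = 1.
  3 = 3*1 + 0, so a_5 = 3.
so x = [3; 4, 5, 3, 1, 3].
Convergents (p_i = a_i*p_{i-1} + p_{i-2}, q_i = a_i*q_{i-1} + q_{i-2} with p_{-2}=0, p_{-1}=1, q_{-2}=1, q_{-1}=0), until the denominator exceeds 51:
  i=0: a_0=3, p_0 = 3*1 + 0 = 3, q_0 = 3*0 + 1 = 1.
  i=1: a_1=4, p_1 = 4*3 + 1 = 13, q_1 = 4*1 + 0 = 4.
  i=2: a_2=5, p_2 = 5*13 + 3 = 68, q_2 = 5*4 + 1 = 21.
  i=3: a_3=3, p_3 = 3*68 + 13 = 217, q_3 = 3*21 + 4 = 67.
q_3 = 67 > 51, so the last convergent with denominator <= 51 is p_2/q_2 = 68/21.
The closest fraction with denominator <= 51 is either p_2/q_2 or the intermediate fraction (k*p_2 + p_1)/(k*q_2 + q_1) with the largest k >= 1 whose denominator stays <= 51; these approach x as k grows, and every other convergent or intermediate fraction in range is farther away.
Largest k: floor((51 - q_1)/q_2) = floor((51 - 4)/21) = 2.
That gives (2*68 + 13)/(2*21 + 4) = 149/46.
Compare the errors: |x - 68/21| = |1072*21 - 68*331|/(331*21) = 4/6951, and |x - 149/46| = |1072*46 - 149*331|/(331*46) = 7/15226.
Cross-multiplying, 7*6951 = 48657 < 60904 = 4*15226, so 7/15226 is smaller: the intermediate fraction 149/46 is closer to x than 68/21.

149/46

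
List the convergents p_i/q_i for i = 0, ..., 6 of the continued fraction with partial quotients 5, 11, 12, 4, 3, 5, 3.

5/1, 56/11, 677/133, 2764/543, 8969/1762, 47609/9353, 151796/29821

Using the convergent recurrence p_i = a_i*p_{i-1} + p_{i-2}, q_i = a_i*q_{i-1} + q_{i-2} with p_{-2}=0, p_{-1}=1, q_{-2}=1, q_{-1}=0:
  i=0: a_0=5, p_0 = 5*1 + 0 = 5, q_0 = 5*0 + 1 = 1.
  i=1: a_1=11, p_1 = 11*5 + 1 = 56, q_1 = 11*1 + 0 = 11.
  i=2: a_2=12, p_2 = 12*56 + 5 = 677, q_2 = 12*11 + 1 = 133.
  i=3: a_3=4, p_3 = 4*677 + 56 = 2764, q_3 = 4*133 + 11 = 543.
  i=4: a_4=3, p_4 = 3*2764 + 677 = 8969, q_4 = 3*543 + 133 = 1762.
  i=5: a_5=5, p_5 = 5*8969 + 2764 = 47609, q_5 = 5*1762 + 543 = 9353.
  i=6: a_6=3, p_6 = 3*47609 + 8969 = 151796, q_6 = 3*9353 + 1762 = 29821.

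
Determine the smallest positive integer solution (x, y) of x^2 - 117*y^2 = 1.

(x, y) = (649, 60)

First expand sqrt(117) as a continued fraction. With x_i = (sqrt(117) + m_i)/d_i and (m_0, d_0) = (0, 1): a_0 = floor(sqrt(117)) = 10, since 10^2 = 100 <= 117 < 121 = 11^2.
Iterate m_{i+1} = d_i*a_i - m_i, d_{i+1} = (117 - m_{i+1}^2)/d_i, a_{i+1} = floor((a_0 + m_{i+1})/d_{i+1}):
  m_1 = 1*10 - 0 = 10, d_1 = (117 - 10^2)/1 = 17/1 = 17, a_1 = floor((10 + 10)/17) = 1.
  m_2 = 17*1 - 10 = 7, d_2 = (117 - 7^2)/17 = 68/17 = 4, a_2 = floor((10 + 7)/4) = 4.
  m_3 = 4*4 - 7 = 9, d_3 = (117 - 9^2)/4 = 36/4 = 9, a_3 = floor((10 + 9)/9) = 2.
  m_4 = 9*2 - 9 = 9, d_4 = (117 - 9^2)/9 = 36/9 = 4, a_4 = floor((10 + 9)/4) = 4.
  m_5 = 4*4 - 9 = 7, d_5 = (117 - 7^2)/4 = 68/4 = 17, a_5 = floor((10 + 7)/17) = 1.
  m_6 = 17*1 - 7 = 10, d_6 = (117 - 10^2)/17 = 17/17 = 1, a_6 = floor((10 + 10)/1) = 20.
  m_7 = 1*20 - 10 = 10, d_7 = (117 - 10^2)/1 = 17/1 = 17: (m_7, d_7) = (m_1, d_1) = (10, 17), so from here the quotients repeat a_1, ..., a_6; the period length is 6.
So sqrt(117) = [10; (1, 4, 2, 4, 1, 20)] with period length k = 6.
k is even, so the fundamental solution of x^2 - 117y^2 = 1 is (p_{k-1}, q_{k-1}) = (p_5, q_5); compute convergents through index 5.
Convergents (p_i = a_i*p_{i-1} + p_{i-2}, q_i = a_i*q_{i-1} + q_{i-2} with p_{-2}=0, p_{-1}=1, q_{-2}=1, q_{-1}=0):
  i=0: a_0=10, p_0 = 10*1 + 0 = 10, q_0 = 10*0 + 1 = 1.
  i=1: a_1=1, p_1 = 1*10 + 1 = 11, q_1 = 1*1 + 0 = 1.
  i=2: a_2=4, p_2 = 4*11 + 10 = 54, q_2 = 4*1 + 1 = 5.
  i=3: a_3=2, p_3 = 2*54 + 11 = 119, q_3 = 2*5 + 1 = 11.
  i=4: a_4=4, p_4 = 4*119 + 54 = 530, q_4 = 4*11 + 5 = 49.
  i=5: a_5=1, p_5 = 1*530 + 119 = 649, q_5 = 1*49 + 11 = 60.
Check: 649^2 - 117*60^2 = 421201 - 421200 = 1, so (x, y) = (649, 60) solves the equation, and by the theorem it is the least positive solution.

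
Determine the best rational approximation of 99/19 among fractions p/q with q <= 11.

26/5

Expand x = 99/19 as a continued fraction with the Euclidean algorithm:
  99 = 5*19 + 4, so a_0 = 5.
  19 = 4*4 + 3, so a_1 = 4.
  4 = 1*3 + 1, so a_2 = 1.
  3 = 3*1 + 0, so a_3 = 3.
so x = [5; 4, 1, 3].
Convergents (p_i = a_i*p_{i-1} + p_{i-2}, q_i = a_i*q_{i-1} + q_{i-2} with p_{-2}=0, p_{-1}=1, q_{-2}=1, q_{-1}=0), until the denominator exceeds 11:
  i=0: a_0=5, p_0 = 5*1 + 0 = 5, q_0 = 5*0 + 1 = 1.
  i=1: a_1=4, p_1 = 4*5 + 1 = 21, q_1 = 4*1 + 0 = 4.
  i=2: a_2=1, p_2 = 1*21 + 5 = 26, q_2 = 1*4 + 1 = 5.
  i=3: a_3=3, p_3 = 3*26 + 21 = 99, q_3 = 3*5 + 4 = 19.
q_3 = 19 > 11, so the last convergent with denominator <= 11 is p_2/q_2 = 26/5.
The closest fraction with denominator <= 11 is either p_2/q_2 or the intermediate fraction (k*p_2 + p_1)/(k*q_2 + q_1) with the largest k >= 1 whose denominator stays <= 11; these approach x as k grows, and every other convergent or intermediate fraction in range is farther away.
Largest k: floor((11 - q_1)/q_2) = floor((11 - 4)/5) = 1.
That gives (1*26 + 21)/(1*5 + 4) = 47/9.
Compare the errors: |x - 26/5| = |99*5 - 26*19|/(19*5) = 1/95, and |x - 47/9| = |99*9 - 47*19|/(19*9) = 2/171.
Cross-multiplying, 1*171 = 171 < 190 = 2*95, so 1/95 is smaller: the convergent 26/5 is closer to x than 47/9.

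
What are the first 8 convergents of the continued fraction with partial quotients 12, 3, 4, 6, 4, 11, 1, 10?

12/1, 37/3, 160/13, 997/81, 4148/337, 46625/3788, 50773/4125, 554355/45038

Using the convergent recurrence p_i = a_i*p_{i-1} + p_{i-2}, q_i = a_i*q_{i-1} + q_{i-2} with p_{-2}=0, p_{-1}=1, q_{-2}=1, q_{-1}=0:
  i=0: a_0=12, p_0 = 12*1 + 0 = 12, q_0 = 12*0 + 1 = 1.
  i=1: a_1=3, p_1 = 3*12 + 1 = 37, q_1 = 3*1 + 0 = 3.
  i=2: a_2=4, p_2 = 4*37 + 12 = 160, q_2 = 4*3 + 1 = 13.
  i=3: a_3=6, p_3 = 6*160 + 37 = 997, q_3 = 6*13 + 3 = 81.
  i=4: a_4=4, p_4 = 4*997 + 160 = 4148, q_4 = 4*81 + 13 = 337.
  i=5: a_5=11, p_5 = 11*4148 + 997 = 46625, q_5 = 11*337 + 81 = 3788.
  i=6: a_6=1, p_6 = 1*46625 + 4148 = 50773, q_6 = 1*3788 + 337 = 4125.
  i=7: a_7=10, p_7 = 10*50773 + 46625 = 554355, q_7 = 10*4125 + 3788 = 45038.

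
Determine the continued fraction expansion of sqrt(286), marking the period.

Write x_i = (sqrt(286) + m_i)/d_i with (m_0, d_0) = (0, 1). a_0 = floor(sqrt(286)) = 16, since 16^2 = 256 <= 286 < 289 = 17^2.
Iterate m_{i+1} = d_i*a_i - m_i, d_{i+1} = (286 - m_{i+1}^2)/d_i, a_{i+1} = floor((a_0 + m_{i+1})/d_{i+1}):
  m_1 = 1*16 - 0 = 16, d_1 = (286 - 16^2)/1 = 30/1 = 30, a_1 = floor((16 + 16)/30) = 1.
  m_2 = 30*1 - 16 = 14, d_2 = (286 - 14^2)/30 = 90/30 = 3, a_2 = floor((16 + 14)/3) = 10.
  m_3 = 3*10 - 14 = 16, d_3 = (286 - 16^2)/3 = 30/3 = 10, a_3 = floor((16 + 16)/10) = 3.
  m_4 = 10*3 - 16 = 14, d_4 = (286 - 14^2)/10 = 90/10 = 9, a_4 = floor((16 + 14)/9) = 3.
  m_5 = 9*3 - 14 = 13, d_5 = (286 - 13^2)/9 = 117/9 = 13, a_5 = floor((16 + 13)/13) = 2.
  m_6 = 13*2 - 13 = 13, d_6 = (286 - 13^2)/13 = 117/13 = 9, a_6 = floor((16 + 13)/9) = 3.
  m_7 = 9*3 - 13 = 14, d_7 = (286 - 14^2)/9 = 90/9 = 10, a_7 = floor((16 + 14)/10) = 3.
  m_8 = 10*3 - 14 = 16, d_8 = (286 - 16^2)/10 = 30/10 = 3, a_8 = floor((16 + 16)/3) = 10.
  m_9 = 3*10 - 16 = 14, d_9 = (286 - 14^2)/3 = 90/3 = 30, a_9 = floor((16 + 14)/30) = 1.
  m_10 = 30*1 - 14 = 16, d_10 = (286 - 16^2)/30 = 30/30 = 1, a_10 = floor((16 + 16)/1) = 32.
  m_11 = 1*32 - 16 = 16, d_11 = (286 - 16^2)/1 = 30/1 = 30: (m_11, d_11) = (m_1, d_1) = (16, 30), so from here the quotients repeat a_1, ..., a_10; the period length is 10.
Hence the expansion of sqrt(286) is a_0 = 16 followed by the repeating block 1, 10, 3, 3, 2, 3, 3, 10, 1, 32 (period 10).

[16; (1, 10, 3, 3, 2, 3, 3, 10, 1, 32)]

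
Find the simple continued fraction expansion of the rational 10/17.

Run the Euclidean algorithm on 10 and 17; the successive quotients are the partial quotients a_0, a_1, ... (each step inverts the fractional part left over by the previous one):
  10 = 0*17 + 10, so a_0 = 0.
  17 = 1*10 + 7, so a_1 = 1.
  10 = 1*7 + 3, so a_2 = 1.
  7 = 2*3 + 1, so a_3 = 2.
  3 = 3*1 + 0, so a_4 = 3.
The remainder reaches 0 after 5 divisions, so the expansion has 5 partial quotients, read off in order.

[0; 1, 1, 2, 3]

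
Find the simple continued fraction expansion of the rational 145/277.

Run the Euclidean algorithm on 145 and 277; the successive quotients are the partial quotients a_0, a_1, ... (each step inverts the fractional part left over by the previous one):
  145 = 0*277 + 145, so a_0 = 0.
  277 = 1*145 + 132, so a_1 = 1.
  145 = 1*132 + 13, so a_2 = 1.
  132 = 10*13 + 2, so a_3 = 10.
  13 = 6*2 + 1, so a_4 = 6.
  2 = 2*1 + 0, so a_5 = 2.
The remainder reaches 0 after 6 divisions, so the expansion has 6 partial quotients, read off in order.

[0; 1, 1, 10, 6, 2]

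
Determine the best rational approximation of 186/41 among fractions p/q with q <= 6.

9/2

Expand x = 186/41 as a continued fraction with the Euclidean algorithm:
  186 = 4*41 + 22, so a_0 = 4.
  41 = 1*22 + 19, so a_1 = 1.
  22 = 1*19 + 3, so a_2 = 1.
  19 = 6*3 + 1, so a_3 = 6.
  3 = 3*1 + 0, so a_4 = 3.
so x = [4; 1, 1, 6, 3].
Convergents (p_i = a_i*p_{i-1} + p_{i-2}, q_i = a_i*q_{i-1} + q_{i-2} with p_{-2}=0, p_{-1}=1, q_{-2}=1, q_{-1}=0), until the denominator exceeds 6:
  i=0: a_0=4, p_0 = 4*1 + 0 = 4, q_0 = 4*0 + 1 = 1.
  i=1: a_1=1, p_1 = 1*4 + 1 = 5, q_1 = 1*1 + 0 = 1.
  i=2: a_2=1, p_2 = 1*5 + 4 = 9, q_2 = 1*1 + 1 = 2.
  i=3: a_3=6, p_3 = 6*9 + 5 = 59, q_3 = 6*2 + 1 = 13.
q_3 = 13 > 6, so the last convergent with denominator <= 6 is p_2/q_2 = 9/2.
The closest fraction with denominator <= 6 is either p_2/q_2 or the intermediate fraction (k*p_2 + p_1)/(k*q_2 + q_1) with the largest k >= 1 whose denominator stays <= 6; these approach x as k grows, and every other convergent or intermediate fraction in range is farther away.
Largest k: floor((6 - q_1)/q_2) = floor((6 - 1)/2) = 2.
That gives (2*9 + 5)/(2*2 + 1) = 23/5.
Compare the errors: |x - 9/2| = |186*2 - 9*41|/(41*2) = 3/82, and |x - 23/5| = |186*5 - 23*41|/(41*5) = 13/205.
Cross-multiplying, 3*205 = 615 < 1066 = 13*82, so 3/82 is smaller: the convergent 9/2 is closer to x than 23/5.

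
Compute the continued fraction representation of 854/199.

[4; 3, 2, 3, 8]

Run the Euclidean algorithm on 854 and 199; the successive quotients are the partial quotients a_0, a_1, ... (each step inverts the fractional part left over by the previous one):
  854 = 4*199 + 58, so a_0 = 4.
  199 = 3*58 + 25, so a_1 = 3.
  58 = 2*25 + 8, so a_2 = 2.
  25 = 3*8 + 1, so a_3 = 3.
  8 = 8*1 + 0, so a_4 = 8.
The remainder reaches 0 after 5 divisions, so the expansion has 5 partial quotients, read off in order.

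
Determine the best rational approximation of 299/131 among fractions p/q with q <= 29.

57/25

Expand x = 299/131 as a continued fraction with the Euclidean algorithm:
  299 = 2*131 + 37, so a_0 = 2.
  131 = 3*37 + 20, so a_1 = 3.
  37 = 1*20 + 17, so a_2 = 1.
  20 = 1*17 + 3, so a_3 = 1.
  17 = 5*3 + 2, so a_4 = 5.
  3 = 1*2 + 1, so a_5 = 1.
  2 = 2*1 + 0, so a_6 = 2.
so x = [2; 3, 1, 1, 5, 1, 2].
Convergents (p_i = a_i*p_{i-1} + p_{i-2}, q_i = a_i*q_{i-1} + q_{i-2} with p_{-2}=0, p_{-1}=1, q_{-2}=1, q_{-1}=0), until the denominator exceeds 29:
  i=0: a_0=2, p_0 = 2*1 + 0 = 2, q_0 = 2*0 + 1 = 1.
  i=1: a_1=3, p_1 = 3*2 + 1 = 7, q_1 = 3*1 + 0 = 3.
  i=2: a_2=1, p_2 = 1*7 + 2 = 9, q_2 = 1*3 + 1 = 4.
  i=3: a_3=1, p_3 = 1*9 + 7 = 16, q_3 = 1*4 + 3 = 7.
  i=4: a_4=5, p_4 = 5*16 + 9 = 89, q_4 = 5*7 + 4 = 39.
q_4 = 39 > 29, so the last convergent with denominator <= 29 is p_3/q_3 = 16/7.
The closest fraction with denominator <= 29 is either p_3/q_3 or the intermediate fraction (k*p_3 + p_2)/(k*q_3 + q_2) with the largest k >= 1 whose denominator stays <= 29; these approach x as k grows, and every other convergent or intermediate fraction in range is farther away.
Largest k: floor((29 - q_2)/q_3) = floor((29 - 4)/7) = 3.
That gives (3*16 + 9)/(3*7 + 4) = 57/25.
Compare the errors: |x - 16/7| = |299*7 - 16*131|/(131*7) = 3/917, and |x - 57/25| = |299*25 - 57*131|/(131*25) = 8/3275.
Cross-multiplying, 8*917 = 7336 < 9825 = 3*3275, so 8/3275 is smaller: the intermediate fraction 57/25 is closer to x than 16/7.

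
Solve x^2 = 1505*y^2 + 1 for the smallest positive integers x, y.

First expand sqrt(1505) as a continued fraction. With x_i = (sqrt(1505) + m_i)/d_i and (m_0, d_0) = (0, 1): a_0 = floor(sqrt(1505)) = 38, since 38^2 = 1444 <= 1505 < 1521 = 39^2.
Iterate m_{i+1} = d_i*a_i - m_i, d_{i+1} = (1505 - m_{i+1}^2)/d_i, a_{i+1} = floor((a_0 + m_{i+1})/d_{i+1}):
  m_1 = 1*38 - 0 = 38, d_1 = (1505 - 38^2)/1 = 61/1 = 61, a_1 = floor((38 + 38)/61) = 1.
  m_2 = 61*1 - 38 = 23, d_2 = (1505 - 23^2)/61 = 976/61 = 16, a_2 = floor((38 + 23)/16) = 3.
  m_3 = 16*3 - 23 = 25, d_3 = (1505 - 25^2)/16 = 880/16 = 55, a_3 = floor((38 + 25)/55) = 1.
  m_4 = 55*1 - 25 = 30, d_4 = (1505 - 30^2)/55 = 605/55 = 11, a_4 = floor((38 + 30)/11) = 6.
  m_5 = 11*6 - 30 = 36, d_5 = (1505 - 36^2)/11 = 209/11 = 19, a_5 = floor((38 + 36)/19) = 3.
  m_6 = 19*3 - 36 = 21, d_6 = (1505 - 21^2)/19 = 1064/19 = 56, a_6 = floor((38 + 21)/56) = 1.
  m_7 = 56*1 - 21 = 35, d_7 = (1505 - 35^2)/56 = 280/56 = 5, a_7 = floor((38 + 35)/5) = 14.
  m_8 = 5*14 - 35 = 35, d_8 = (1505 - 35^2)/5 = 280/5 = 56, a_8 = floor((38 + 35)/56) = 1.
  m_9 = 56*1 - 35 = 21, d_9 = (1505 - 21^2)/56 = 1064/56 = 19, a_9 = floor((38 + 21)/19) = 3.
  m_10 = 19*3 - 21 = 36, d_10 = (1505 - 36^2)/19 = 209/19 = 11, a_10 = floor((38 + 36)/11) = 6.
  m_11 = 11*6 - 36 = 30, d_11 = (1505 - 30^2)/11 = 605/11 = 55, a_11 = floor((38 + 30)/55) = 1.
  m_12 = 55*1 - 30 = 25, d_12 = (1505 - 25^2)/55 = 880/55 = 16, a_12 = floor((38 + 25)/16) = 3.
  m_13 = 16*3 - 25 = 23, d_13 = (1505 - 23^2)/16 = 976/16 = 61, a_13 = floor((38 + 23)/61) = 1.
  m_14 = 61*1 - 23 = 38, d_14 = (1505 - 38^2)/61 = 61/61 = 1, a_14 = floor((38 + 38)/1) = 76.
  m_15 = 1*76 - 38 = 38, d_15 = (1505 - 38^2)/1 = 61/1 = 61: (m_15, d_15) = (m_1, d_1) = (38, 61), so from here the quotients repeat a_1, ..., a_14; the period length is 14.
So sqrt(1505) = [38; (1, 3, 1, 6, 3, 1, 14, 1, 3, 6, 1, 3, 1, 76)] with period length k = 14.
k is even, so the fundamental solution of x^2 - 1505y^2 = 1 is (p_{k-1}, q_{k-1}) = (p_13, q_13); compute convergents through index 13.
Convergents (p_i = a_i*p_{i-1} + p_{i-2}, q_i = a_i*q_{i-1} + q_{i-2} with p_{-2}=0, p_{-1}=1, q_{-2}=1, q_{-1}=0):
  i=0: a_0=38, p_0 = 38*1 + 0 = 38, q_0 = 38*0 + 1 = 1.
  i=1: a_1=1, p_1 = 1*38 + 1 = 39, q_1 = 1*1 + 0 = 1.
  i=2: a_2=3, p_2 = 3*39 + 38 = 155, q_2 = 3*1 + 1 = 4.
  i=3: a_3=1, p_3 = 1*155 + 39 = 194, q_3 = 1*4 + 1 = 5.
  i=4: a_4=6, p_4 = 6*194 + 155 = 1319, q_4 = 6*5 + 4 = 34.
  i=5: a_5=3, p_5 = 3*1319 + 194 = 4151, q_5 = 3*34 + 5 = 107.
  i=6: a_6=1, p_6 = 1*4151 + 1319 = 5470, q_6 = 1*107 + 34 = 141.
  i=7: a_7=14, p_7 = 14*5470 + 4151 = 80731, q_7 = 14*141 + 107 = 2081.
  i=8: a_8=1, p_8 = 1*80731 + 5470 = 86201, q_8 = 1*2081 + 141 = 2222.
  i=9: a_9=3, p_9 = 3*86201 + 80731 = 339334, q_9 = 3*2222 + 2081 = 8747.
  i=10: a_10=6, p_10 = 6*339334 + 86201 = 2122205, q_10 = 6*8747 + 2222 = 54704.
  i=11: a_11=1, p_11 = 1*2122205 + 339334 = 2461539, q_11 = 1*54704 + 8747 = 63451.
  i=12: a_12=3, p_12 = 3*2461539 + 2122205 = 9506822, q_12 = 3*63451 + 54704 = 245057.
  i=13: a_13=1, p_13 = 1*9506822 + 2461539 = 11968361, q_13 = 1*245057 + 63451 = 308508.
Check: 11968361^2 - 1505*308508^2 = 143241665026321 - 143241665026320 = 1, so (x, y) = (11968361, 308508) solves the equation, and by the theorem it is the least positive solution.

(x, y) = (11968361, 308508)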